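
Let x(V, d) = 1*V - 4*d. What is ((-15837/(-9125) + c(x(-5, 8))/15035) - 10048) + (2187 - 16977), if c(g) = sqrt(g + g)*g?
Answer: -226630913/9125 - 37*I*sqrt(74)/15035 ≈ -24836.0 - 0.02117*I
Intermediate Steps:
x(V, d) = V - 4*d
c(g) = sqrt(2)*g**(3/2) (c(g) = sqrt(2*g)*g = (sqrt(2)*sqrt(g))*g = sqrt(2)*g**(3/2))
((-15837/(-9125) + c(x(-5, 8))/15035) - 10048) + (2187 - 16977) = ((-15837/(-9125) + (sqrt(2)*(-5 - 4*8)**(3/2))/15035) - 10048) + (2187 - 16977) = ((-15837*(-1/9125) + (sqrt(2)*(-5 - 32)**(3/2))*(1/15035)) - 10048) - 14790 = ((15837/9125 + (sqrt(2)*(-37)**(3/2))*(1/15035)) - 10048) - 14790 = ((15837/9125 + (sqrt(2)*(-37*I*sqrt(37)))*(1/15035)) - 10048) - 14790 = ((15837/9125 - 37*I*sqrt(74)*(1/15035)) - 10048) - 14790 = ((15837/9125 - 37*I*sqrt(74)/15035) - 10048) - 14790 = (-91672163/9125 - 37*I*sqrt(74)/15035) - 14790 = -226630913/9125 - 37*I*sqrt(74)/15035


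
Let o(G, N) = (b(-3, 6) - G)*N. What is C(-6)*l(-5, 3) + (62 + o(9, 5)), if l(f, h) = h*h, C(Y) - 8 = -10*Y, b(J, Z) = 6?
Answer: 659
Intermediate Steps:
C(Y) = 8 - 10*Y
o(G, N) = N*(6 - G) (o(G, N) = (6 - G)*N = N*(6 - G))
l(f, h) = h**2
C(-6)*l(-5, 3) + (62 + o(9, 5)) = (8 - 10*(-6))*3**2 + (62 + 5*(6 - 1*9)) = (8 + 60)*9 + (62 + 5*(6 - 9)) = 68*9 + (62 + 5*(-3)) = 612 + (62 - 15) = 612 + 47 = 659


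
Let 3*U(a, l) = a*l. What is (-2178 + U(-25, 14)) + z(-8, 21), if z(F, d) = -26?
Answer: -6962/3 ≈ -2320.7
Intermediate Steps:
U(a, l) = a*l/3 (U(a, l) = (a*l)/3 = a*l/3)
(-2178 + U(-25, 14)) + z(-8, 21) = (-2178 + (⅓)*(-25)*14) - 26 = (-2178 - 350/3) - 26 = -6884/3 - 26 = -6962/3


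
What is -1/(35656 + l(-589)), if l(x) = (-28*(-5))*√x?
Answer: I/(4*(-8914*I + 35*√589)) ≈ -2.7793e-5 + 2.6485e-6*I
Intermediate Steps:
l(x) = 140*√x
-1/(35656 + l(-589)) = -1/(35656 + 140*√(-589)) = -1/(35656 + 140*(I*√589)) = -1/(35656 + 140*I*√589)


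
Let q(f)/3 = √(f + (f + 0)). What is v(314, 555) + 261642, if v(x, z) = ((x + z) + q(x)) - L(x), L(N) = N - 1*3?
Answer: 262200 + 6*√157 ≈ 2.6228e+5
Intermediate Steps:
q(f) = 3*√2*√f (q(f) = 3*√(f + (f + 0)) = 3*√(f + f) = 3*√(2*f) = 3*(√2*√f) = 3*√2*√f)
L(N) = -3 + N (L(N) = N - 3 = -3 + N)
v(x, z) = 3 + z + 3*√2*√x (v(x, z) = ((x + z) + 3*√2*√x) - (-3 + x) = (x + z + 3*√2*√x) + (3 - x) = 3 + z + 3*√2*√x)
v(314, 555) + 261642 = (3 + 555 + 3*√2*√314) + 261642 = (3 + 555 + 6*√157) + 261642 = (558 + 6*√157) + 261642 = 262200 + 6*√157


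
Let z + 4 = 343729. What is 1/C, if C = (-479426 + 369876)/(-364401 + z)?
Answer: 10338/54775 ≈ 0.18874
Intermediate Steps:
z = 343725 (z = -4 + 343729 = 343725)
C = 54775/10338 (C = (-479426 + 369876)/(-364401 + 343725) = -109550/(-20676) = -109550*(-1/20676) = 54775/10338 ≈ 5.2984)
1/C = 1/(54775/10338) = 10338/54775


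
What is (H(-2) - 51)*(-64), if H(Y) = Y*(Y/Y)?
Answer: 3392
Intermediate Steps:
H(Y) = Y (H(Y) = Y*1 = Y)
(H(-2) - 51)*(-64) = (-2 - 51)*(-64) = -53*(-64) = 3392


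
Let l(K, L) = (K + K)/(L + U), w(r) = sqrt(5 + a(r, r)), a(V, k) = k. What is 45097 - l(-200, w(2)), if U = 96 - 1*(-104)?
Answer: 1803644321/39993 - 400*sqrt(7)/39993 ≈ 45099.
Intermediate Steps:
U = 200 (U = 96 + 104 = 200)
w(r) = sqrt(5 + r)
l(K, L) = 2*K/(200 + L) (l(K, L) = (K + K)/(L + 200) = (2*K)/(200 + L) = 2*K/(200 + L))
45097 - l(-200, w(2)) = 45097 - 2*(-200)/(200 + sqrt(5 + 2)) = 45097 - 2*(-200)/(200 + sqrt(7)) = 45097 - (-400)/(200 + sqrt(7)) = 45097 + 400/(200 + sqrt(7))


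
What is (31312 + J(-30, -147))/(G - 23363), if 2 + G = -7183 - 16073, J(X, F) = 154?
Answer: -31466/46621 ≈ -0.67493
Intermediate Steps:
G = -23258 (G = -2 + (-7183 - 16073) = -2 - 23256 = -23258)
(31312 + J(-30, -147))/(G - 23363) = (31312 + 154)/(-23258 - 23363) = 31466/(-46621) = 31466*(-1/46621) = -31466/46621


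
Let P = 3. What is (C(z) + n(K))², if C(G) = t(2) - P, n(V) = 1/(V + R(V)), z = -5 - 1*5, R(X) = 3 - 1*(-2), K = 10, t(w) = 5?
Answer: 961/225 ≈ 4.2711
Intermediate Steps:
R(X) = 5 (R(X) = 3 + 2 = 5)
z = -10 (z = -5 - 5 = -10)
n(V) = 1/(5 + V) (n(V) = 1/(V + 5) = 1/(5 + V))
C(G) = 2 (C(G) = 5 - 1*3 = 5 - 3 = 2)
(C(z) + n(K))² = (2 + 1/(5 + 10))² = (2 + 1/15)² = (31/15)² = 961/225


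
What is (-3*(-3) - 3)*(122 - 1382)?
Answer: -7560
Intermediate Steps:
(-3*(-3) - 3)*(122 - 1382) = (9 - 3)*(-1260) = 6*(-1260) = -7560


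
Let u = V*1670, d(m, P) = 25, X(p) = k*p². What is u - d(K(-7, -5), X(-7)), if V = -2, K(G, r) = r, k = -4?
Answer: -3365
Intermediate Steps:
X(p) = -4*p²
u = -3340 (u = -2*1670 = -3340)
u - d(K(-7, -5), X(-7)) = -3340 - 1*25 = -3340 - 25 = -3365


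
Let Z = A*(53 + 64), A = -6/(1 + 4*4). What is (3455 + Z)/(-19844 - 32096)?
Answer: -58033/882980 ≈ -0.065724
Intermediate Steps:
A = -6/17 (A = -6/(1 + 16) = -6/17 ≈ -0.35294)
Z = -702/17 (Z = -6*(53 + 64)/17 = -6/17*117 = -702/17 ≈ -41.294)
(3455 + Z)/(-19844 - 32096) = (3455 - 702/17)/(-19844 - 32096) = (58033/17)/(-51940) = (58033/17)*(-1/51940) = -58033/882980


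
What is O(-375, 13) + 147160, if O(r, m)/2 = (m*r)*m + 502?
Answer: 21414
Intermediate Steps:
O(r, m) = 1004 + 2*r*m**2 (O(r, m) = 2*((m*r)*m + 502) = 2*(r*m**2 + 502) = 2*(502 + r*m**2) = 1004 + 2*r*m**2)
O(-375, 13) + 147160 = (1004 + 2*(-375)*13**2) + 147160 = (1004 + 2*(-375)*169) + 147160 = (1004 - 126750) + 147160 = -125746 + 147160 = 21414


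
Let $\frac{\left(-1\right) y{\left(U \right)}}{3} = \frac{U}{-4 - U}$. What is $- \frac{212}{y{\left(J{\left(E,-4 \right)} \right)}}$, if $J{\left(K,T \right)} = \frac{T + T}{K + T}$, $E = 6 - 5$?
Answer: $- \frac{530}{3} \approx -176.67$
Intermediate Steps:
$E = 1$ ($E = 6 - 5 = 1$)
$J{\left(K,T \right)} = \frac{2 T}{K + T}$
$y{\left(U \right)} = - \frac{3 U}{-4 - U}$ ($y{\left(U \right)} = - 3 \frac{U}{-4 - U} = - \frac{3 U}{-4 - U}$)
$- \frac{212}{y{\left(J{\left(E,-4 \right)} \right)}} = - \frac{212}{3 \cdot 2 \left(-4\right) \frac{1}{1 - 4} \frac{1}{4 + 2 \left(-4\right) \frac{1}{1 - 4}}} = - \frac{212}{3 \cdot 2 \left(-4\right) \frac{1}{-3} \frac{1}{4 + 2 \left(-4\right) \frac{1}{-3}}} = - \frac{212}{3 \cdot 2 \left(-4\right) \left(- \frac{1}{3}\right) \frac{1}{4 + 2 \left(-4\right) \left(- \frac{1}{3}\right)}} = - \frac{212}{3 \cdot \frac{8}{3} \frac{1}{4 + \frac{8}{3}}} = - \frac{212}{3 \cdot \frac{8}{3} \frac{1}{\frac{20}{3}}} = - \frac{212}{3 \cdot \frac{8}{3} \cdot \frac{3}{20}} = - \frac{212}{\frac{6}{5}} = \left(-212\right) \frac{5}{6} = - \frac{530}{3}$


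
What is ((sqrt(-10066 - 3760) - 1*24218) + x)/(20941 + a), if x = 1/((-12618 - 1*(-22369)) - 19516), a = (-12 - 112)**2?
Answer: -236488771/354635505 + I*sqrt(13826)/36317 ≈ -0.66685 + 0.0032377*I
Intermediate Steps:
a = 15376 (a = (-124)**2 = 15376)
x = -1/9765 (x = 1/((-12618 + 22369) - 19516) = 1/(9751 - 19516) = 1/(-9765) = -1/9765 ≈ -0.00010241)
((sqrt(-10066 - 3760) - 1*24218) + x)/(20941 + a) = ((sqrt(-10066 - 3760) - 1*24218) - 1/9765)/(20941 + 15376) = ((sqrt(-13826) - 24218) - 1/9765)/36317 = ((I*sqrt(13826) - 24218) - 1/9765)*(1/36317) = ((-24218 + I*sqrt(13826)) - 1/9765)*(1/36317) = (-236488771/9765 + I*sqrt(13826))*(1/36317) = -236488771/354635505 + I*sqrt(13826)/36317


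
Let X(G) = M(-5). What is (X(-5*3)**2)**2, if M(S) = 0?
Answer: 0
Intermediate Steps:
X(G) = 0
(X(-5*3)**2)**2 = (0**2)**2 = 0**2 = 0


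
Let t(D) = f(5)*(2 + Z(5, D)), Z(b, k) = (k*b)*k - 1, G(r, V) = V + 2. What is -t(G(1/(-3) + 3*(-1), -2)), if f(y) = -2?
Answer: 2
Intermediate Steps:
G(r, V) = 2 + V
Z(b, k) = -1 + b*k² (Z(b, k) = (b*k)*k - 1 = b*k² - 1 = -1 + b*k²)
t(D) = -2 - 10*D² (t(D) = -2*(2 + (-1 + 5*D²)) = -2*(1 + 5*D²) = -2 - 10*D²)
-t(G(1/(-3) + 3*(-1), -2)) = -(-2 - 10*(2 - 2)²) = -(-2 - 10*0²) = -(-2 - 10*0) = -(-2 + 0) = -1*(-2) = 2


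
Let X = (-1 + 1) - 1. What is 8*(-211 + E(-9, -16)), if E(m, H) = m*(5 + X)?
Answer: -1976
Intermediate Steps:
X = -1 (X = 0 - 1 = -1)
E(m, H) = 4*m (E(m, H) = m*(5 - 1) = m*4 = 4*m)
8*(-211 + E(-9, -16)) = 8*(-211 + 4*(-9)) = 8*(-211 - 36) = 8*(-247) = -1976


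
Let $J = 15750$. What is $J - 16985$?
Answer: $-1235$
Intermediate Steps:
$J - 16985 = 15750 - 16985 = -1235$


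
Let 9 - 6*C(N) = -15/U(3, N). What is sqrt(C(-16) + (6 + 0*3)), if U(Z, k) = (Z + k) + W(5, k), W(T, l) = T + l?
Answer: sqrt(1065)/12 ≈ 2.7195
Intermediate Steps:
U(Z, k) = 5 + Z + 2*k (U(Z, k) = (Z + k) + (5 + k) = 5 + Z + 2*k)
C(N) = 3/2 + 5/(2*(8 + 2*N)) (C(N) = 3/2 - (-5)/(2*(5 + 3 + 2*N)) = 3/2 - (-5)/(2*(8 + 2*N)) = 3/2 + 5/(2*(8 + 2*N)))
sqrt(C(-16) + (6 + 0*3)) = sqrt((29 + 6*(-16))/(4*(4 - 16)) + (6 + 0*3)) = sqrt((1/4)*(29 - 96)/(-12) + (6 + 0)) = sqrt((1/4)*(-1/12)*(-67) + 6) = sqrt(67/48 + 6) = sqrt(355/48) = sqrt(1065)/12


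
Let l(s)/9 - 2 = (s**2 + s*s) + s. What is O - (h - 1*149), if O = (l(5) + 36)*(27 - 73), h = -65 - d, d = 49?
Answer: -24991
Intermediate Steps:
h = -114 (h = -65 - 1*49 = -65 - 49 = -114)
l(s) = 18 + 9*s + 18*s**2 (l(s) = 18 + 9*((s**2 + s*s) + s) = 18 + 9*((s**2 + s**2) + s) = 18 + 9*(2*s**2 + s) = 18 + 9*(s + 2*s**2) = 18 + (9*s + 18*s**2) = 18 + 9*s + 18*s**2)
O = -25254 (O = ((18 + 9*5 + 18*5**2) + 36)*(27 - 73) = ((18 + 45 + 18*25) + 36)*(-46) = ((18 + 45 + 450) + 36)*(-46) = (513 + 36)*(-46) = 549*(-46) = -25254)
O - (h - 1*149) = -25254 - (-114 - 1*149) = -25254 - (-114 - 149) = -25254 - 1*(-263) = -25254 + 263 = -24991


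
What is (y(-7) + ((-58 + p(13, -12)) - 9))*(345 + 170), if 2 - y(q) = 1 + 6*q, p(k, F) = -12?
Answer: -18540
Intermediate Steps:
y(q) = 1 - 6*q (y(q) = 2 - (1 + 6*q) = 2 + (-1 - 6*q) = 1 - 6*q)
(y(-7) + ((-58 + p(13, -12)) - 9))*(345 + 170) = ((1 - 6*(-7)) + ((-58 - 12) - 9))*(345 + 170) = ((1 + 42) + (-70 - 9))*515 = (43 - 79)*515 = -36*515 = -18540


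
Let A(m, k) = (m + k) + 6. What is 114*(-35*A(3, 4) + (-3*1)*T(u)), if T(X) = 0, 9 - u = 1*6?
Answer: -51870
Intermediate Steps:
u = 3 (u = 9 - 6 = 3)
A(m, k) = 6 + k + m (A(m, k) = (k + m) + 6 = 6 + k + m)
114*(-35*A(3, 4) + (-3*1)*T(u)) = 114*(-35*(6 + 4 + 3) - 3*1*0) = 114*(-35*13 - 3*0) = 114*(-455 + 0) = 114*(-455) = -51870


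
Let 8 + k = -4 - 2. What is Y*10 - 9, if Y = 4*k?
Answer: -569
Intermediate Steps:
k = -14 (k = -8 + (-4 - 2) = -8 - 6 = -14)
Y = -56 (Y = 4*(-14) = -56)
Y*10 - 9 = -56*10 - 9 = -560 - 9 = -569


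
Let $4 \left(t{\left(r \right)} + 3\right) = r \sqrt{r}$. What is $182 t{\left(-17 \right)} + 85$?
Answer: $-461 - \frac{1547 i \sqrt{17}}{2} \approx -461.0 - 3189.2 i$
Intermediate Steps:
$t{\left(r \right)} = -3 + \frac{r^{\frac{3}{2}}}{4}$ ($t{\left(r \right)} = -3 + \frac{r \sqrt{r}}{4} = -3 + \frac{r^{\frac{3}{2}}}{4}$)
$182 t{\left(-17 \right)} + 85 = 182 \left(-3 + \frac{\left(-17\right)^{\frac{3}{2}}}{4}\right) + 85 = 182 \left(-3 + \frac{\left(-17\right) i \sqrt{17}}{4}\right) + 85 = 182 \left(-3 - \frac{17 i \sqrt{17}}{4}\right) + 85 = \left(-546 - \frac{1547 i \sqrt{17}}{2}\right) + 85 = -461 - \frac{1547 i \sqrt{17}}{2}$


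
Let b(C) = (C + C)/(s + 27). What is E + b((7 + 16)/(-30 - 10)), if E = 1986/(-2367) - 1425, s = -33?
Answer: -44993431/31560 ≈ -1425.6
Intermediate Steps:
b(C) = -C/3 (b(C) = (C + C)/(-33 + 27) = (2*C)/(-6) = (2*C)*(-⅙) = -C/3)
E = -1124987/789 (E = 1986*(-1/2367) - 1425 = -662/789 - 1425 = -1124987/789 ≈ -1425.8)
E + b((7 + 16)/(-30 - 10)) = -1124987/789 - (7 + 16)/(3*(-30 - 10)) = -1124987/789 - 23/(3*(-40)) = -1124987/789 - 23*(-1)/(3*40) = -1124987/789 - ⅓*(-23/40) = -1124987/789 + 23/120 = -44993431/31560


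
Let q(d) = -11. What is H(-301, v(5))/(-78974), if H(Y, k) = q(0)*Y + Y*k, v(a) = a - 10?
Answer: -344/5641 ≈ -0.060982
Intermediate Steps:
v(a) = -10 + a
H(Y, k) = -11*Y + Y*k
H(-301, v(5))/(-78974) = -301*(-11 + (-10 + 5))/(-78974) = -301*(-11 - 5)*(-1/78974) = -301*(-16)*(-1/78974) = 4816*(-1/78974) = -344/5641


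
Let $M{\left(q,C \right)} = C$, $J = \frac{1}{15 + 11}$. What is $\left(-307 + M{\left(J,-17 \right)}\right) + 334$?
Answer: $10$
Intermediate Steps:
$J = \frac{1}{26} \approx 0.038462$
$\left(-307 + M{\left(J,-17 \right)}\right) + 334 = \left(-307 - 17\right) + 334 = -324 + 334 = 10$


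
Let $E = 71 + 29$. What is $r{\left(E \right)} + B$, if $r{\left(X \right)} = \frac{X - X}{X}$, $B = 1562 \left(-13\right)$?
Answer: $-20306$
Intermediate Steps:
$E = 100$
$B = -20306$
$r{\left(X \right)} = 0$ ($r{\left(X \right)} = \frac{0}{X} = 0$)
$r{\left(E \right)} + B = 0 - 20306 = -20306$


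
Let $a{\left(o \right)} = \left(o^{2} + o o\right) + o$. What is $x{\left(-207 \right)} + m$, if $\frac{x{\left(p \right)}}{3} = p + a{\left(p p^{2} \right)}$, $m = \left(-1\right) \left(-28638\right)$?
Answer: $472034018735082$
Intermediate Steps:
$m = 28638$
$a{\left(o \right)} = o + 2 o^{2}$ ($a{\left(o \right)} = \left(o^{2} + o^{2}\right) + o = 2 o^{2} + o = o + 2 o^{2}$)
$x{\left(p \right)} = 3 p + 3 p^{3} \left(1 + 2 p^{3}\right)$ ($x{\left(p \right)} = 3 \left(p + p p^{2} \left(1 + 2 p p^{2}\right)\right) = 3 \left(p + p^{3} \left(1 + 2 p^{3}\right)\right) = 3 p + 3 p^{3} \left(1 + 2 p^{3}\right)$)
$x{\left(-207 \right)} + m = 3 \left(-207\right) \left(1 + \left(-207\right)^{2} + 2 \left(-207\right)^{5}\right) + 28638 = 3 \left(-207\right) \left(1 + 42849 + 2 \left(-380059617807\right)\right) + 28638 = 3 \left(-207\right) \left(1 + 42849 - 760119235614\right) + 28638 = 3 \left(-207\right) \left(-760119192764\right) + 28638 = 472034018706444 + 28638 = 472034018735082$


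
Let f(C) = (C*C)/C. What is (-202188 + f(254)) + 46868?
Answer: -155066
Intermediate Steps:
f(C) = C (f(C) = C²/C = C)
(-202188 + f(254)) + 46868 = (-202188 + 254) + 46868 = -201934 + 46868 = -155066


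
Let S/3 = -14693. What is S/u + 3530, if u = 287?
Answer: 138433/41 ≈ 3376.4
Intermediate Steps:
S = -44079 (S = 3*(-14693) = -44079)
S/u + 3530 = -44079/287 + 3530 = -44079*1/287 + 3530 = -6297/41 + 3530 = 138433/41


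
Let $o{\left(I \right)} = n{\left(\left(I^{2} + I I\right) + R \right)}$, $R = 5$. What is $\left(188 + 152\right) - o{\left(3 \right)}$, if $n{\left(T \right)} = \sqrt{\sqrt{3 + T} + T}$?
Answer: $340 - \sqrt{23 + \sqrt{26}} \approx 334.7$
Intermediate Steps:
$n{\left(T \right)} = \sqrt{T + \sqrt{3 + T}}$
$o{\left(I \right)} = \sqrt{5 + \sqrt{8 + 2 I^{2}} + 2 I^{2}}$ ($o{\left(I \right)} = \sqrt{\left(\left(I^{2} + I I\right) + 5\right) + \sqrt{3 + \left(\left(I^{2} + I I\right) + 5\right)}} = \sqrt{\left(\left(I^{2} + I^{2}\right) + 5\right) + \sqrt{3 + \left(\left(I^{2} + I^{2}\right) + 5\right)}} = \sqrt{\left(2 I^{2} + 5\right) + \sqrt{3 + \left(2 I^{2} + 5\right)}} = \sqrt{\left(5 + 2 I^{2}\right) + \sqrt{3 + \left(5 + 2 I^{2}\right)}} = \sqrt{\left(5 + 2 I^{2}\right) + \sqrt{8 + 2 I^{2}}} = \sqrt{5 + \sqrt{8 + 2 I^{2}} + 2 I^{2}}$)
$\left(188 + 152\right) - o{\left(3 \right)} = \left(188 + 152\right) - \sqrt{5 + 2 \cdot 3^{2} + \sqrt{2} \sqrt{4 + 3^{2}}} = 340 - \sqrt{5 + 2 \cdot 9 + \sqrt{2} \sqrt{4 + 9}} = 340 - \sqrt{5 + 18 + \sqrt{2} \sqrt{13}} = 340 - \sqrt{5 + 18 + \sqrt{26}} = 340 - \sqrt{23 + \sqrt{26}}$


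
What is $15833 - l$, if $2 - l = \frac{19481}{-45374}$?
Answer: $\frac{102613759}{6482} \approx 15831.0$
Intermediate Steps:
$l = \frac{15747}{6482}$ ($l = 2 - \frac{19481}{-45374} = 2 - 19481 \left(- \frac{1}{45374}\right) = 2 - - \frac{2783}{6482} = 2 + \frac{2783}{6482} = \frac{15747}{6482} \approx 2.4293$)
$15833 - l = 15833 - \frac{15747}{6482} = \frac{102613759}{6482}$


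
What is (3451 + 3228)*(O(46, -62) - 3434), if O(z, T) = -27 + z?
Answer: -22808785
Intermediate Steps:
(3451 + 3228)*(O(46, -62) - 3434) = (3451 + 3228)*((-27 + 46) - 3434) = 6679*(19 - 3434) = 6679*(-3415) = -22808785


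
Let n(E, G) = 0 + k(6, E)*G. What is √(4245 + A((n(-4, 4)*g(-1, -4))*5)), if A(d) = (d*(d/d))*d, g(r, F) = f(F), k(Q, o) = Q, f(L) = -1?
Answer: √18645 ≈ 136.55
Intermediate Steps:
g(r, F) = -1
n(E, G) = 6*G (n(E, G) = 0 + 6*G = 6*G)
A(d) = d² (A(d) = (d*1)*d = d*d = d²)
√(4245 + A((n(-4, 4)*g(-1, -4))*5)) = √(4245 + (((6*4)*(-1))*5)²) = √(4245 + ((24*(-1))*5)²) = √(4245 + (-24*5)²) = √(4245 + (-120)²) = √(4245 + 14400) = √18645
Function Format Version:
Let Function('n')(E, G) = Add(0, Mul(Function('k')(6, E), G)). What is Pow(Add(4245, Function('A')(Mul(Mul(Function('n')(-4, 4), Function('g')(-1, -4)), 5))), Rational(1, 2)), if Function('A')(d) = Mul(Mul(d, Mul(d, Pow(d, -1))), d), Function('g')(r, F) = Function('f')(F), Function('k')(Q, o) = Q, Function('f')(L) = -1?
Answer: Pow(18645, Rational(1, 2)) ≈ 136.55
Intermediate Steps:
Function('g')(r, F) = -1
Function('n')(E, G) = Mul(6, G) (Function('n')(E, G) = Add(0, Mul(6, G)) = Mul(6, G))
Function('A')(d) = Pow(d, 2) (Function('A')(d) = Mul(Mul(d, 1), d) = Mul(d, d) = Pow(d, 2))
Pow(Add(4245, Function('A')(Mul(Mul(Function('n')(-4, 4), Function('g')(-1, -4)), 5))), Rational(1, 2)) = Pow(Add(4245, Pow(Mul(Mul(Mul(6, 4), -1), 5), 2)), Rational(1, 2)) = Pow(Add(4245, Pow(Mul(Mul(24, -1), 5), 2)), Rational(1, 2)) = Pow(Add(4245, Pow(Mul(-24, 5), 2)), Rational(1, 2)) = Pow(Add(4245, Pow(-120, 2)), Rational(1, 2)) = Pow(Add(4245, 14400), Rational(1, 2)) = Pow(18645, Rational(1, 2))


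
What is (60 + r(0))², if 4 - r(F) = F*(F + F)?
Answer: 4096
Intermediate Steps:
r(F) = 4 - 2*F² (r(F) = 4 - F*(F + F) = 4 - F*2*F = 4 - 2*F²)
(60 + r(0))² = (60 + (4 - 2*0²))² = (60 + (4 - 2*0))² = (60 + (4 + 0))² = (60 + 4)² = 64² = 4096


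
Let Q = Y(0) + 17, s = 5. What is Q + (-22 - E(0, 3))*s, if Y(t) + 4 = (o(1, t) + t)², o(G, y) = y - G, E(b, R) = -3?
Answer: -81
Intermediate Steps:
Y(t) = -4 + (-1 + 2*t)² (Y(t) = -4 + ((t - 1*1) + t)² = -4 + ((t - 1) + t)² = -4 + ((-1 + t) + t)² = -4 + (-1 + 2*t)²)
Q = 14 (Q = (-4 + (-1 + 2*0)²) + 17 = (-4 + (-1 + 0)²) + 17 = (-4 + (-1)²) + 17 = (-4 + 1) + 17 = -3 + 17 = 14)
Q + (-22 - E(0, 3))*s = 14 + (-22 - 1*(-3))*5 = 14 + (-22 + 3)*5 = 14 - 19*5 = 14 - 95 = -81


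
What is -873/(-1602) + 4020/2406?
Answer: 158157/71378 ≈ 2.2158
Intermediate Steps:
-873/(-1602) + 4020/2406 = -873*(-1/1602) + 4020*(1/2406) = 97/178 + 670/401 = 158157/71378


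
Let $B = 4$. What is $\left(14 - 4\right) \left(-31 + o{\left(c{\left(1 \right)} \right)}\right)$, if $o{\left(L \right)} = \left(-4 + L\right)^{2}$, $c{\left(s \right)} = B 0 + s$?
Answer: $-220$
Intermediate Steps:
$c{\left(s \right)} = s$ ($c{\left(s \right)} = 4 \cdot 0 + s = 0 + s = s$)
$\left(14 - 4\right) \left(-31 + o{\left(c{\left(1 \right)} \right)}\right) = \left(14 - 4\right) \left(-31 + \left(-4 + 1\right)^{2}\right) = \left(14 - 4\right) \left(-31 + \left(-3\right)^{2}\right) = 10 \left(-31 + 9\right) = 10 \left(-22\right) = -220$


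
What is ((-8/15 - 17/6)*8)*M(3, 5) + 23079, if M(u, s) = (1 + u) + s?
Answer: 114183/5 ≈ 22837.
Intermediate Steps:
M(u, s) = 1 + s + u
((-8/15 - 17/6)*8)*M(3, 5) + 23079 = ((-8/15 - 17/6)*8)*(1 + 5 + 3) + 23079 = ((-8*1/15 - 17*1/6)*8)*9 + 23079 = ((-8/15 - 17/6)*8)*9 + 23079 = -101/30*8*9 + 23079 = -404/15*9 + 23079 = -1212/5 + 23079 = 114183/5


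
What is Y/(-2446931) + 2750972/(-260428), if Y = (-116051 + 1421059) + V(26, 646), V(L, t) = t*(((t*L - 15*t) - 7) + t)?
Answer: -299081817497/22758905231 ≈ -13.141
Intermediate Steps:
V(L, t) = t*(-7 - 14*t + L*t) (V(L, t) = t*(((L*t - 15*t) - 7) + t) = t*(((-15*t + L*t) - 7) + t) = t*((-7 - 15*t + L*t) + t) = t*(-7 - 14*t + L*t))
Y = 6308278 (Y = (-116051 + 1421059) + 646*(-7 - 14*646 + 26*646) = 1305008 + 646*(-7 - 9044 + 16796) = 1305008 + 646*7745 = 1305008 + 5003270 = 6308278)
Y/(-2446931) + 2750972/(-260428) = 6308278/(-2446931) + 2750972/(-260428) = 6308278*(-1/2446931) + 2750972*(-1/260428) = -6308278/2446931 - 98249/9301 = -299081817497/22758905231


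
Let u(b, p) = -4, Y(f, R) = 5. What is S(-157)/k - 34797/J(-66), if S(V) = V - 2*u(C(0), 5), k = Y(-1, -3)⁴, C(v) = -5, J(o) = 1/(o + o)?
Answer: 2870752351/625 ≈ 4.5932e+6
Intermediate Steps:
J(o) = 1/(2*o)
k = 625 (k = 5⁴ = 625)
S(V) = 8 + V (S(V) = V - 2*(-4) = V + 8 = 8 + V)
S(-157)/k - 34797/J(-66) = (8 - 157)/625 - 34797/((½)/(-66)) = -149*1/625 - 34797/((½)*(-1/66)) = -149/625 - 34797/(-1/132) = -149/625 - 34797*(-132) = -149/625 + 4593204 = 2870752351/625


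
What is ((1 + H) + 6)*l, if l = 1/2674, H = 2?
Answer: 9/2674 ≈ 0.0033657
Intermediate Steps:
l = 1/2674 ≈ 0.00037397
((1 + H) + 6)*l = ((1 + 2) + 6)*(1/2674) = (3 + 6)*(1/2674) = 9*(1/2674) = 9/2674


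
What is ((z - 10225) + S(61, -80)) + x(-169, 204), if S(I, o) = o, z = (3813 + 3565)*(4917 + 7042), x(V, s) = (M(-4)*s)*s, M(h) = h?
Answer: 88056733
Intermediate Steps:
x(V, s) = -4*s**2 (x(V, s) = (-4*s)*s = -4*s**2)
z = 88233502 (z = 7378*11959 = 88233502)
((z - 10225) + S(61, -80)) + x(-169, 204) = ((88233502 - 10225) - 80) - 4*204**2 = (88223277 - 80) - 4*41616 = 88223197 - 166464 = 88056733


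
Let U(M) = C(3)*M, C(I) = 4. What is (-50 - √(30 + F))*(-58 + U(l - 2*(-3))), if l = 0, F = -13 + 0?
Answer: 1700 + 34*√17 ≈ 1840.2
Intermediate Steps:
F = -13
U(M) = 4*M
(-50 - √(30 + F))*(-58 + U(l - 2*(-3))) = (-50 - √(30 - 13))*(-58 + 4*(0 - 2*(-3))) = (-50 - √17)*(-58 + 4*(0 + 6)) = (-50 - √17)*(-58 + 4*6) = (-50 - √17)*(-58 + 24) = (-50 - √17)*(-34) = 1700 + 34*√17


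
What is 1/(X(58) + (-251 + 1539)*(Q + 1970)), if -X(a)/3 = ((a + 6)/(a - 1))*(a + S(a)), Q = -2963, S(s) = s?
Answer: -19/24308120 ≈ -7.8163e-7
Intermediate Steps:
X(a) = -6*a*(6 + a)/(-1 + a) (X(a) = -3*(a + 6)/(a - 1)*(a + a) = -3*(6 + a)/(-1 + a)*2*a = -6*a*(6 + a)/(-1 + a))
1/(X(58) + (-251 + 1539)*(Q + 1970)) = 1/(6*58*(-6 - 1*58)/(-1 + 58) + (-251 + 1539)*(-2963 + 1970)) = 1/(6*58*(-6 - 58)/57 + 1288*(-993)) = 1/(6*58*(1/57)*(-64) - 1278984) = 1/(-7424/19 - 1278984) = 1/(-24308120/19) = -19/24308120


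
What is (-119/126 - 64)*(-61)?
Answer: 71309/18 ≈ 3961.6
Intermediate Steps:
(-119/126 - 64)*(-61) = (-119*1/126 - 64)*(-61) = (-17/18 - 64)*(-61) = -1169/18*(-61) = 71309/18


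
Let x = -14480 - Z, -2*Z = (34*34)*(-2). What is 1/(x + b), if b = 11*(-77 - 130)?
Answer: -1/17913 ≈ -5.5825e-5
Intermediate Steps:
Z = 1156 (Z = -34*34*(-2)/2 = -578*(-2) = -½*(-2312) = 1156)
x = -15636 (x = -14480 - 1*1156 = -14480 - 1156 = -15636)
b = -2277 (b = 11*(-207) = -2277)
1/(x + b) = 1/(-15636 - 2277) = 1/(-17913) = -1/17913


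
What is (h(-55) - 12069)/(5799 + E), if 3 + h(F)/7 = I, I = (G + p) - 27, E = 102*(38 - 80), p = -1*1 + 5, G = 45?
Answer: -11936/1515 ≈ -7.8785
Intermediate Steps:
p = 4 (p = -1 + 5 = 4)
E = -4284 (E = 102*(-42) = -4284)
I = 22 (I = (45 + 4) - 27 = 49 - 27 = 22)
h(F) = 133 (h(F) = -21 + 7*22 = -21 + 154 = 133)
(h(-55) - 12069)/(5799 + E) = (133 - 12069)/(5799 - 4284) = -11936/1515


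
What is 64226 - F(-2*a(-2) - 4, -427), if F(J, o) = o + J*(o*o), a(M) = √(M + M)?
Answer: 793969 + 729316*I ≈ 7.9397e+5 + 7.2932e+5*I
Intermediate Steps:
a(M) = √2*√M (a(M) = √(2*M) = √2*√M)
F(J, o) = o + J*o²
64226 - F(-2*a(-2) - 4, -427) = 64226 - (-427)*(1 + (-2*√2*√(-2) - 4)*(-427)) = 64226 - (-427)*(1 + (-2*√2*I*√2 - 4)*(-427)) = 64226 - (-427)*(1 + (-4*I - 4)*(-427)) = 64226 - (-427)*(1 + (-4 - 4*I)*(-427)) = 64226 - (-427)*(1 + (1708 + 1708*I)) = 64226 - (-427)*(1709 + 1708*I) = 64226 - (-729743 - 729316*I) = 64226 + (729743 + 729316*I) = 793969 + 729316*I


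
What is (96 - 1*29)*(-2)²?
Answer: 268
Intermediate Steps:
(96 - 1*29)*(-2)² = (96 - 29)*4 = 67*4 = 268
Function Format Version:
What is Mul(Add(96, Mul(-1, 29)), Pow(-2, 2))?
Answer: 268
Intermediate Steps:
Mul(Add(96, Mul(-1, 29)), Pow(-2, 2)) = Mul(Add(96, -29), 4) = Mul(67, 4) = 268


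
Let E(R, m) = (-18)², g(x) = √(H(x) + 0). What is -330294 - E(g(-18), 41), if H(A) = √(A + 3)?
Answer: -330618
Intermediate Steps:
H(A) = √(3 + A)
g(x) = (3 + x)^(¼) (g(x) = √(√(3 + x) + 0) = √(√(3 + x)) = (3 + x)^(¼))
E(R, m) = 324
-330294 - E(g(-18), 41) = -330294 - 1*324 = -330294 - 324 = -330618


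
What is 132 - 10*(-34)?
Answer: 472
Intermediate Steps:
132 - 10*(-34) = 132 + 340 = 472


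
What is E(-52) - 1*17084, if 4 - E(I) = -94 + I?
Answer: -16934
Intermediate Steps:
E(I) = 98 - I (E(I) = 4 - (-94 + I) = 4 + (94 - I) = 98 - I)
E(-52) - 1*17084 = (98 - 1*(-52)) - 1*17084 = (98 + 52) - 17084 = 150 - 17084 = -16934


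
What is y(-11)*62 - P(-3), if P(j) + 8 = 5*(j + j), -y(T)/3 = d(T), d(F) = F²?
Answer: -22468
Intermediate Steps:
y(T) = -3*T²
P(j) = -8 + 10*j (P(j) = -8 + 5*(j + j) = -8 + 5*(2*j) = -8 + 10*j)
y(-11)*62 - P(-3) = -3*(-11)²*62 - (-8 + 10*(-3)) = -3*121*62 - (-8 - 30) = -363*62 - 1*(-38) = -22506 + 38 = -22468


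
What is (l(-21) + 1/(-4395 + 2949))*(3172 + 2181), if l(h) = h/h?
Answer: 7735085/1446 ≈ 5349.3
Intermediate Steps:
l(h) = 1
(l(-21) + 1/(-4395 + 2949))*(3172 + 2181) = (1 + 1/(-4395 + 2949))*(3172 + 2181) = (1 + 1/(-1446))*5353 = (1 - 1/1446)*5353 = (1445/1446)*5353 = 7735085/1446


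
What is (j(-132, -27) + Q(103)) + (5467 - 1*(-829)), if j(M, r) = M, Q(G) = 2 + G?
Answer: 6269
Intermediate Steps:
(j(-132, -27) + Q(103)) + (5467 - 1*(-829)) = (-132 + (2 + 103)) + (5467 - 1*(-829)) = (-132 + 105) + (5467 + 829) = -27 + 6296 = 6269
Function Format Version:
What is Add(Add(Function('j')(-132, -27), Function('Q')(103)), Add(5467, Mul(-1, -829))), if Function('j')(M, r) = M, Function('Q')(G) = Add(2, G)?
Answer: 6269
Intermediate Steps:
Add(Add(Function('j')(-132, -27), Function('Q')(103)), Add(5467, Mul(-1, -829))) = Add(Add(-132, Add(2, 103)), Add(5467, Mul(-1, -829))) = Add(Add(-132, 105), Add(5467, 829)) = Add(-27, 6296) = 6269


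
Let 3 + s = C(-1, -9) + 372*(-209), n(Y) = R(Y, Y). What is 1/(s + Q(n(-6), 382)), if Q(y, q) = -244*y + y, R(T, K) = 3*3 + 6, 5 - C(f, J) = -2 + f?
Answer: -1/81388 ≈ -1.2287e-5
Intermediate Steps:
C(f, J) = 7 - f (C(f, J) = 5 - (-2 + f) = 5 + (2 - f) = 7 - f)
R(T, K) = 15 (R(T, K) = 9 + 6 = 15)
n(Y) = 15
s = -77743 (s = -3 + ((7 - 1*(-1)) + 372*(-209)) = -3 + ((7 + 1) - 77748) = -3 + (8 - 77748) = -3 - 77740 = -77743)
Q(y, q) = -243*y
1/(s + Q(n(-6), 382)) = 1/(-77743 - 243*15) = 1/(-77743 - 3645) = 1/(-81388) = -1/81388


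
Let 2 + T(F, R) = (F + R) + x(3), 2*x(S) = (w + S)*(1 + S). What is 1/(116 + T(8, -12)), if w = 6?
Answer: 1/128 ≈ 0.0078125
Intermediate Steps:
x(S) = (1 + S)*(6 + S)/2 (x(S) = ((6 + S)*(1 + S))/2 = ((1 + S)*(6 + S))/2 = (1 + S)*(6 + S)/2)
T(F, R) = 16 + F + R (T(F, R) = -2 + ((F + R) + (3 + (½)*3² + (7/2)*3)) = -2 + ((F + R) + (3 + (½)*9 + 21/2)) = -2 + ((F + R) + (3 + 9/2 + 21/2)) = -2 + ((F + R) + 18) = -2 + (18 + F + R) = 16 + F + R)
1/(116 + T(8, -12)) = 1/(116 + (16 + 8 - 12)) = 1/(116 + 12) = 1/128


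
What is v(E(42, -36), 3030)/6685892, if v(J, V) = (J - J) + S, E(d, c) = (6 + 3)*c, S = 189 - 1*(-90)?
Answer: 279/6685892 ≈ 4.1730e-5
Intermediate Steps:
S = 279 (S = 189 + 90 = 279)
E(d, c) = 9*c
v(J, V) = 279 (v(J, V) = (J - J) + 279 = 0 + 279 = 279)
v(E(42, -36), 3030)/6685892 = 279/6685892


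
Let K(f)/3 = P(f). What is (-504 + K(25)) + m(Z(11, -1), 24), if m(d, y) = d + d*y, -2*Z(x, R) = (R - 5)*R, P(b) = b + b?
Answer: -429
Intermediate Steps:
P(b) = 2*b
K(f) = 6*f (K(f) = 3*(2*f) = 6*f)
Z(x, R) = -R*(-5 + R)/2 (Z(x, R) = -(R - 5)*R/2 = -(-5 + R)*R/2 = -R*(-5 + R)/2)
(-504 + K(25)) + m(Z(11, -1), 24) = (-504 + 6*25) + ((½)*(-1)*(5 - 1*(-1)))*(1 + 24) = (-504 + 150) + ((½)*(-1)*(5 + 1))*25 = -354 + ((½)*(-1)*6)*25 = -354 - 3*25 = -354 - 75 = -429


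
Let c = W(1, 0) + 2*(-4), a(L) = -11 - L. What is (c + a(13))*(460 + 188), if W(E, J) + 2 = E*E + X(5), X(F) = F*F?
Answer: -5184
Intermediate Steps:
X(F) = F²
W(E, J) = 23 + E² (W(E, J) = -2 + (E*E + 5²) = -2 + (E² + 25) = -2 + (25 + E²) = 23 + E²)
c = 16 (c = (23 + 1²) + 2*(-4) = (23 + 1) - 8 = 24 - 8 = 16)
(c + a(13))*(460 + 188) = (16 + (-11 - 1*13))*(460 + 188) = (16 + (-11 - 13))*648 = (16 - 24)*648 = -8*648 = -5184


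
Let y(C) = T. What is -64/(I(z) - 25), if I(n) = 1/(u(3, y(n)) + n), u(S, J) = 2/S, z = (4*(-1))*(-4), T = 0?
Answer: 3200/1247 ≈ 2.5662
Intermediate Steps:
y(C) = 0
z = 16 (z = -4*(-4) = 16)
I(n) = 1/(⅔ + n) (I(n) = 1/(2/3 + n) = 1/(2*(⅓) + n) = 1/(⅔ + n))
-64/(I(z) - 25) = -64/(3/(2 + 3*16) - 25) = -64/(3/(2 + 48) - 25) = -64/(3/50 - 25) = -64/(-1247/50) = -50/1247*(-64) = 3200/1247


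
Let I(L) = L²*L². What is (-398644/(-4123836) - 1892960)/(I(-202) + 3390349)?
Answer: -1951564048979/1720007422087635 ≈ -0.0011346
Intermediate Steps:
I(L) = L⁴
(-398644/(-4123836) - 1892960)/(I(-202) + 3390349) = (-398644/(-4123836) - 1892960)/((-202)⁴ + 3390349) = (-398644*(-1/4123836) - 1892960)/(1664966416 + 3390349) = (99661/1030959 - 1892960)/1668356765 = -1951564048979/1030959*1/1668356765 = -1951564048979/1720007422087635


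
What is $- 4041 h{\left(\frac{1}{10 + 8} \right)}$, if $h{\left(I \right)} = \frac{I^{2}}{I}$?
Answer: $- \frac{449}{2} \approx -224.5$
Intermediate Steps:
$h{\left(I \right)} = I$
$- 4041 h{\left(\frac{1}{10 + 8} \right)} = - \frac{4041}{10 + 8} = - \frac{4041}{18} = \left(-4041\right) \frac{1}{18} = - \frac{449}{2}$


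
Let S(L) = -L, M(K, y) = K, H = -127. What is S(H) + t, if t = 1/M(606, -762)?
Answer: 76963/606 ≈ 127.00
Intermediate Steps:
t = 1/606 ≈ 0.0016502
S(H) + t = -1*(-127) + 1/606 = 127 + 1/606 = 76963/606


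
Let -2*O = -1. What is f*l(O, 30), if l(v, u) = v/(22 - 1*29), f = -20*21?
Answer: 30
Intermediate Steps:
O = 1/2 (O = -1/2*(-1) = 1/2 ≈ 0.50000)
f = -420
l(v, u) = -v/7 (l(v, u) = v/(22 - 29) = v/(-7) = v*(-1/7) = -v/7)
f*l(O, 30) = -(-60)/2 = -420*(-1/14) = 30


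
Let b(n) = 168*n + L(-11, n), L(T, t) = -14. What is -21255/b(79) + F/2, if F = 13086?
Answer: 86725839/13258 ≈ 6541.4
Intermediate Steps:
b(n) = -14 + 168*n (b(n) = 168*n - 14 = -14 + 168*n)
-21255/b(79) + F/2 = -21255/(-14 + 168*79) + 13086/2 = -21255/(-14 + 13272) + 13086*(½) = -21255/13258 + 6543 = 86725839/13258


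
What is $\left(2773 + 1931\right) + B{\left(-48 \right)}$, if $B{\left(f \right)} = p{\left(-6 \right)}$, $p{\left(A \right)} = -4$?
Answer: $4700$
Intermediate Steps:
$B{\left(f \right)} = -4$
$\left(2773 + 1931\right) + B{\left(-48 \right)} = \left(2773 + 1931\right) - 4 = 4704 - 4 = 4700$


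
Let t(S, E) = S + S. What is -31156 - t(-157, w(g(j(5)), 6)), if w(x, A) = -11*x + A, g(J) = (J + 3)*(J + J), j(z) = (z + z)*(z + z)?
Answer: -30842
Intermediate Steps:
j(z) = 4*z² (j(z) = (2*z)*(2*z) = 4*z²)
g(J) = 2*J*(3 + J) (g(J) = (3 + J)*(2*J) = 2*J*(3 + J))
w(x, A) = A - 11*x
t(S, E) = 2*S
-31156 - t(-157, w(g(j(5)), 6)) = -31156 - 2*(-157) = -31156 - 1*(-314) = -31156 + 314 = -30842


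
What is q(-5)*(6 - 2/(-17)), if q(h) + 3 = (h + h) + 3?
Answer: -1040/17 ≈ -61.176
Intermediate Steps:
q(h) = 2*h (q(h) = -3 + ((h + h) + 3) = -3 + (2*h + 3) = -3 + (3 + 2*h) = 2*h)
q(-5)*(6 - 2/(-17)) = (2*(-5))*(6 - 2/(-17)) = -10*(6 - 2*(-1/17)) = -10*(6 + 2/17) = -10*104/17 = -1040/17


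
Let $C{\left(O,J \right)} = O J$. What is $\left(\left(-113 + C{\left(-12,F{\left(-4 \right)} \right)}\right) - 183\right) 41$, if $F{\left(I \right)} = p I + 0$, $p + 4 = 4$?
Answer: $-12136$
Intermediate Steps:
$p = 0$ ($p = -4 + 4 = 0$)
$F{\left(I \right)} = 0$ ($F{\left(I \right)} = 0 I + 0 = 0 + 0 = 0$)
$C{\left(O,J \right)} = J O$
$\left(\left(-113 + C{\left(-12,F{\left(-4 \right)} \right)}\right) - 183\right) 41 = \left(\left(-113 + 0 \left(-12\right)\right) - 183\right) 41 = \left(\left(-113 + 0\right) - 183\right) 41 = \left(-113 - 183\right) 41 = \left(-296\right) 41 = -12136$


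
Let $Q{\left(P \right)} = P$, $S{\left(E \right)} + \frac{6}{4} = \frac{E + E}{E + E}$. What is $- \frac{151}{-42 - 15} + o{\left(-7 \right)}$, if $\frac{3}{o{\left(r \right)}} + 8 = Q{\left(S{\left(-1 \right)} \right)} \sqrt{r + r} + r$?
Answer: $\frac{63877}{26049} + \frac{3 i \sqrt{14}}{457} \approx 2.4522 + 0.024562 i$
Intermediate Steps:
$S{\left(E \right)} = - \frac{1}{2}$ ($S{\left(E \right)} = - \frac{3}{2} + \frac{E + E}{E + E} = - \frac{3}{2} + \frac{2 E}{2 E} = - \frac{3}{2} + 2 E \frac{1}{2 E} = - \frac{3}{2} + 1 = - \frac{1}{2}$)
$o{\left(r \right)} = \frac{3}{-8 + r - \frac{\sqrt{2} \sqrt{r}}{2}}$ ($o{\left(r \right)} = \frac{3}{-8 + \left(- \frac{\sqrt{r + r}}{2} + r\right)} = \frac{3}{-8 - \left(\frac{\sqrt{2} \sqrt{r}}{2} - r\right)} = \frac{3}{-8 - \left(- r + \frac{\sqrt{2} \sqrt{r}}{2}\right)} = \frac{3}{-8 + r - \frac{\sqrt{2} \sqrt{r}}{2}}$)
$- \frac{151}{-42 - 15} + o{\left(-7 \right)} = - \frac{151}{-42 - 15} + \frac{6}{-16 + 2 \left(-7\right) - \sqrt{2} \sqrt{-7}} = - \frac{151}{-57} + \frac{6}{-16 - 14 - \sqrt{2} i \sqrt{7}} = \left(-151\right) \left(- \frac{1}{57}\right) + \frac{6}{-16 - 14 - i \sqrt{14}} = \frac{151}{57} + \frac{6}{-30 - i \sqrt{14}}$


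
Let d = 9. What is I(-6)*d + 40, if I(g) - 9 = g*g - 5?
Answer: 400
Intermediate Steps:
I(g) = 4 + g² (I(g) = 9 + (g*g - 5) = 9 + (g² - 5) = 9 + (-5 + g²) = 4 + g²)
I(-6)*d + 40 = (4 + (-6)²)*9 + 40 = (4 + 36)*9 + 40 = 40*9 + 40 = 360 + 40 = 400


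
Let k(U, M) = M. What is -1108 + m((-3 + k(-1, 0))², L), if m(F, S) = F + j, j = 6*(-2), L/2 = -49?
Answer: -1111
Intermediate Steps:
L = -98 (L = 2*(-49) = -98)
j = -12
m(F, S) = -12 + F (m(F, S) = F - 12 = -12 + F)
-1108 + m((-3 + k(-1, 0))², L) = -1108 + (-12 + (-3 + 0)²) = -1108 + (-12 + (-3)²) = -1108 + (-12 + 9) = -1108 - 3 = -1111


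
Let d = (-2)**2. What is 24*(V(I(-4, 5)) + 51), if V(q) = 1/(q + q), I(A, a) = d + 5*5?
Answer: 35508/29 ≈ 1224.4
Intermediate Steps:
d = 4
I(A, a) = 29 (I(A, a) = 4 + 5*5 = 4 + 25 = 29)
V(q) = 1/(2*q)
24*(V(I(-4, 5)) + 51) = 24*((1/2)/29 + 51) = 24*((1/2)*(1/29) + 51) = 24*(1/58 + 51) = 24*(2959/58) = 35508/29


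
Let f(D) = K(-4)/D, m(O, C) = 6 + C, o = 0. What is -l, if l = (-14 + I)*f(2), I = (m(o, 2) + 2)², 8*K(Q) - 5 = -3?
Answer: -43/4 ≈ -10.750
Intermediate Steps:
K(Q) = ¼ (K(Q) = 5/8 + (⅛)*(-3) = 5/8 - 3/8 = ¼)
f(D) = 1/(4*D)
I = 100 (I = ((6 + 2) + 2)² = (8 + 2)² = 10² = 100)
l = 43/4 (l = (-14 + 100)*((¼)/2) = 86*((¼)*(½)) = 86*(⅛) = 43/4 ≈ 10.750)
-l = -1*43/4 = -43/4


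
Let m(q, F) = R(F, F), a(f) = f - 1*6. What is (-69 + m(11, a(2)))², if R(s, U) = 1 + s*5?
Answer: 7744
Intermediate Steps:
a(f) = -6 + f (a(f) = f - 6 = -6 + f)
R(s, U) = 1 + 5*s
m(q, F) = 1 + 5*F
(-69 + m(11, a(2)))² = (-69 + (1 + 5*(-6 + 2)))² = (-69 + (1 + 5*(-4)))² = (-69 + (1 - 20))² = (-69 - 19)² = (-88)² = 7744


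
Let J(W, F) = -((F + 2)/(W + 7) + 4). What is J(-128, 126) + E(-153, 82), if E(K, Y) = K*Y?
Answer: -1518422/121 ≈ -12549.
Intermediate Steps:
J(W, F) = -4 - (2 + F)/(7 + W) (J(W, F) = -((2 + F)/(7 + W) + 4) = -(4 + (2 + F)/(7 + W)) = -4 - (2 + F)/(7 + W))
J(-128, 126) + E(-153, 82) = (-30 - 1*126 - 4*(-128))/(7 - 128) - 153*82 = (-30 - 126 + 512)/(-121) - 12546 = -1/121*356 - 12546 = -356/121 - 12546 = -1518422/121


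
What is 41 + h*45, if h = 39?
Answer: 1796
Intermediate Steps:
41 + h*45 = 41 + 39*45 = 41 + 1755 = 1796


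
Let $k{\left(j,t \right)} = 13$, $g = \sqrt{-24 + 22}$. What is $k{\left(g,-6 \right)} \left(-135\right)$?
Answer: $-1755$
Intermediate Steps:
$g = i \sqrt{2}$ ($g = \sqrt{-2} = i \sqrt{2} \approx 1.4142 i$)
$k{\left(g,-6 \right)} \left(-135\right) = 13 \left(-135\right) = -1755$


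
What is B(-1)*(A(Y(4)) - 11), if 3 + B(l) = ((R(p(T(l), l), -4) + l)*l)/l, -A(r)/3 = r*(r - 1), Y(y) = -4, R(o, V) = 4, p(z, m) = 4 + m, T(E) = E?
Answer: 0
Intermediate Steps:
A(r) = -3*r*(-1 + r) (A(r) = -3*r*(r - 1) = -3*r*(-1 + r))
B(l) = 1 + l (B(l) = -3 + ((4 + l)*l)/l = -3 + (l*(4 + l))/l = -3 + (4 + l) = 1 + l)
B(-1)*(A(Y(4)) - 11) = (1 - 1)*(3*(-4)*(1 - 1*(-4)) - 11) = 0*(3*(-4)*(1 + 4) - 11) = 0*(3*(-4)*5 - 11) = 0*(-60 - 11) = 0*(-71) = 0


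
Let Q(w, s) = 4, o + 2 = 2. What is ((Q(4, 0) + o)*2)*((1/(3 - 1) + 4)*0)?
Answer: 0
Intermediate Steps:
o = 0 (o = -2 + 2 = 0)
((Q(4, 0) + o)*2)*((1/(3 - 1) + 4)*0) = ((4 + 0)*2)*((1/(3 - 1) + 4)*0) = (4*2)*((1/2 + 4)*0) = 8*((½ + 4)*0) = 8*((9/2)*0) = 8*0 = 0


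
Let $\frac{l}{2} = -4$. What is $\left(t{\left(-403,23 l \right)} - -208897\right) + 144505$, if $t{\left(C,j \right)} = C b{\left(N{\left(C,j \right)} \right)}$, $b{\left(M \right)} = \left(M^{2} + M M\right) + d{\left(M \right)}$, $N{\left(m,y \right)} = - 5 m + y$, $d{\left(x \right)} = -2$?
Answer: $-2701809958$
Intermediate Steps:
$N{\left(m,y \right)} = y - 5 m$
$l = -8$ ($l = 2 \left(-4\right) = -8$)
$b{\left(M \right)} = -2 + 2 M^{2}$ ($b{\left(M \right)} = \left(M^{2} + M M\right) - 2 = \left(M^{2} + M^{2}\right) - 2 = 2 M^{2} - 2 = -2 + 2 M^{2}$)
$t{\left(C,j \right)} = C \left(-2 + 2 \left(j - 5 C\right)^{2}\right)$
$\left(t{\left(-403,23 l \right)} - -208897\right) + 144505 = \left(2 \left(-403\right) \left(-1 + \left(- 23 \left(-8\right) + 5 \left(-403\right)\right)^{2}\right) - -208897\right) + 144505 = \left(2 \left(-403\right) \left(-1 + \left(\left(-1\right) \left(-184\right) - 2015\right)^{2}\right) + 208897\right) + 144505 = \left(2 \left(-403\right) \left(-1 + \left(184 - 2015\right)^{2}\right) + 208897\right) + 144505 = \left(2 \left(-403\right) \left(-1 + \left(-1831\right)^{2}\right) + 208897\right) + 144505 = \left(2 \left(-403\right) \left(-1 + 3352561\right) + 208897\right) + 144505 = \left(2 \left(-403\right) 3352560 + 208897\right) + 144505 = \left(-2702163360 + 208897\right) + 144505 = -2701954463 + 144505 = -2701809958$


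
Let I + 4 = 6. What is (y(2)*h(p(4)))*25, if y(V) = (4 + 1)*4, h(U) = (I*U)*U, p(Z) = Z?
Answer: 16000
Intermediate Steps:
I = 2 (I = -4 + 6 = 2)
h(U) = 2*U**2 (h(U) = (2*U)*U = 2*U**2)
y(V) = 20 (y(V) = 5*4 = 20)
(y(2)*h(p(4)))*25 = (20*(2*4**2))*25 = (20*(2*16))*25 = (20*32)*25 = 640*25 = 16000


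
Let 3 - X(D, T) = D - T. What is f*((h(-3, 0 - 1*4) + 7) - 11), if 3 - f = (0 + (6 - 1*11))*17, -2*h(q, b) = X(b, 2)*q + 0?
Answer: 836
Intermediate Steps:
X(D, T) = 3 + T - D (X(D, T) = 3 - (D - T) = 3 + (T - D) = 3 + T - D)
h(q, b) = -q*(5 - b)/2 (h(q, b) = -((3 + 2 - b)*q + 0)/2 = -((5 - b)*q + 0)/2 = -(q*(5 - b) + 0)/2 = -q*(5 - b)/2)
f = 88 (f = 3 - (0 + (6 - 1*11))*17 = 3 - (0 + (6 - 11))*17 = 3 - (0 - 5)*17 = 3 - (-5)*17 = 3 - 1*(-85) = 3 + 85 = 88)
f*((h(-3, 0 - 1*4) + 7) - 11) = 88*(((½)*(-3)*(-5 + (0 - 1*4)) + 7) - 11) = 88*(((½)*(-3)*(-5 + (0 - 4)) + 7) - 11) = 88*(((½)*(-3)*(-5 - 4) + 7) - 11) = 88*(((½)*(-3)*(-9) + 7) - 11) = 88*((27/2 + 7) - 11) = 88*(41/2 - 11) = 88*(19/2) = 836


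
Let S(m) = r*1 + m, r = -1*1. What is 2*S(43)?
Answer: 84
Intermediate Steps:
r = -1
S(m) = -1 + m (S(m) = -1*1 + m = -1 + m)
2*S(43) = 2*(-1 + 43) = 2*42 = 84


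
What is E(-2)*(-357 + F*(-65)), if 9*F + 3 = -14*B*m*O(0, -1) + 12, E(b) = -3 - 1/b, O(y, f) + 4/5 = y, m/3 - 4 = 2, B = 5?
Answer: 19255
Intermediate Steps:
m = 18 (m = 12 + 3*2 = 12 + 6 = 18)
O(y, f) = -⅘ + y
F = 113 (F = -⅓ + (-14*5*18*(-⅘ + 0) + 12)/9 = -⅓ + (-1260*(-4)/5 + 12)/9 = -⅓ + (-14*(-72) + 12)/9 = -⅓ + (1008 + 12)/9 = -⅓ + (⅑)*1020 = -⅓ + 340/3 = 113)
E(-2)*(-357 + F*(-65)) = (-3 - 1/(-2))*(-357 + 113*(-65)) = (-3 - 1*(-½))*(-357 - 7345) = (-3 + ½)*(-7702) = -5/2*(-7702) = 19255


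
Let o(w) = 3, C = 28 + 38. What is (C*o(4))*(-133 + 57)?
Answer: -15048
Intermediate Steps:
C = 66
(C*o(4))*(-133 + 57) = (66*3)*(-133 + 57) = 198*(-76) = -15048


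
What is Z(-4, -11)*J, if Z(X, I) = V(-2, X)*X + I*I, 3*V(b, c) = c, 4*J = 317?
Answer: 120143/12 ≈ 10012.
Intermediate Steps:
J = 317/4 (J = (¼)*317 = 317/4 ≈ 79.250)
V(b, c) = c/3
Z(X, I) = I² + X²/3 (Z(X, I) = (X/3)*X + I*I = X²/3 + I² = I² + X²/3)
Z(-4, -11)*J = ((-11)² + (⅓)*(-4)²)*(317/4) = (121 + (⅓)*16)*(317/4) = (121 + 16/3)*(317/4) = (379/3)*(317/4) = 120143/12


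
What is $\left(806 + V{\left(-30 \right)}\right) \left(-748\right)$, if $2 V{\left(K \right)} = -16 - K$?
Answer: $-608124$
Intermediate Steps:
$V{\left(K \right)} = -8 - \frac{K}{2}$ ($V{\left(K \right)} = \frac{-16 - K}{2} = -8 - \frac{K}{2}$)
$\left(806 + V{\left(-30 \right)}\right) \left(-748\right) = \left(806 - -7\right) \left(-748\right) = \left(806 + \left(-8 + 15\right)\right) \left(-748\right) = \left(806 + 7\right) \left(-748\right) = 813 \left(-748\right) = -608124$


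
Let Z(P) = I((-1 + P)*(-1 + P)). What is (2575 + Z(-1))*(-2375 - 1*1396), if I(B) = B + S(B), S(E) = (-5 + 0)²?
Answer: -9819684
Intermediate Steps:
S(E) = 25 (S(E) = (-5)² = 25)
I(B) = 25 + B (I(B) = B + 25 = 25 + B)
Z(P) = 25 + (-1 + P)² (Z(P) = 25 + (-1 + P)*(-1 + P) = 25 + (-1 + P)²)
(2575 + Z(-1))*(-2375 - 1*1396) = (2575 + (25 + (-1 - 1)²))*(-2375 - 1*1396) = (2575 + (25 + (-2)²))*(-2375 - 1396) = (2575 + (25 + 4))*(-3771) = (2575 + 29)*(-3771) = 2604*(-3771) = -9819684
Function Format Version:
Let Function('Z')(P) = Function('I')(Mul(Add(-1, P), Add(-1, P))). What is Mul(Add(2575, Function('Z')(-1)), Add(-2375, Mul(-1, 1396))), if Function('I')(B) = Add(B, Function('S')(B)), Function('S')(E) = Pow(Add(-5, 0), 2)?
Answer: -9819684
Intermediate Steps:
Function('S')(E) = 25 (Function('S')(E) = Pow(-5, 2) = 25)
Function('I')(B) = Add(25, B) (Function('I')(B) = Add(B, 25) = Add(25, B))
Function('Z')(P) = Add(25, Pow(Add(-1, P), 2)) (Function('Z')(P) = Add(25, Mul(Add(-1, P), Add(-1, P))) = Add(25, Pow(Add(-1, P), 2)))
Mul(Add(2575, Function('Z')(-1)), Add(-2375, Mul(-1, 1396))) = Mul(Add(2575, Add(25, Pow(Add(-1, -1), 2))), Add(-2375, Mul(-1, 1396))) = Mul(Add(2575, Add(25, Pow(-2, 2))), Add(-2375, -1396)) = Mul(Add(2575, Add(25, 4)), -3771) = Mul(Add(2575, 29), -3771) = Mul(2604, -3771) = -9819684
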